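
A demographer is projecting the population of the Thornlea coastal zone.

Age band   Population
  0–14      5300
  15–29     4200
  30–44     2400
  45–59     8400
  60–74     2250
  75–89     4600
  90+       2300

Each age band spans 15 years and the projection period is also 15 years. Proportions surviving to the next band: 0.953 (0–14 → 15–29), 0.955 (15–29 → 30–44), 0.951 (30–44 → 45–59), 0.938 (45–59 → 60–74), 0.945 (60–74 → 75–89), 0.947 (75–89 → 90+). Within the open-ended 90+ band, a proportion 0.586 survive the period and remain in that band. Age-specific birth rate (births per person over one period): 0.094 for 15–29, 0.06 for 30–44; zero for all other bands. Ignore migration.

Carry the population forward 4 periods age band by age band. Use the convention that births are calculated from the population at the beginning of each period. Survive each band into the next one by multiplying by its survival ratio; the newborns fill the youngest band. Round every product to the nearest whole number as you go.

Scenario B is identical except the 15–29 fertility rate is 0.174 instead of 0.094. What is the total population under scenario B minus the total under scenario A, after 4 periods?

892

— Period 1 —
Births: 4200 * 0.094 = 395, 2400 * 0.06 = 144 — total 539
15–29: 5300 * 0.953 = 5051
30–44: 4200 * 0.955 = 4011
45–59: 2400 * 0.951 = 2282
60–74: 8400 * 0.938 = 7879
75–89: 2250 * 0.945 = 2126
90+: 4600 * 0.947 + 2300 * 0.586 = 4356 + 1348 = 5704
Giving 539 / 5051 / 4011 / 2282 / 7879 / 2126 / 5704.
— Period 2 —
Births: 5051 * 0.094 = 475, 4011 * 0.06 = 241 — total 716
15–29: 539 * 0.953 = 514
30–44: 5051 * 0.955 = 4824
45–59: 4011 * 0.951 = 3814
60–74: 2282 * 0.938 = 2141
75–89: 7879 * 0.945 = 7446
90+: 2126 * 0.947 + 5704 * 0.586 = 2013 + 3343 = 5356
Giving 716 / 514 / 4824 / 3814 / 2141 / 7446 / 5356.
— Period 3 —
Births: 514 * 0.094 = 48, 4824 * 0.06 = 289 — total 337
15–29: 716 * 0.953 = 682
30–44: 514 * 0.955 = 491
45–59: 4824 * 0.951 = 4588
60–74: 3814 * 0.938 = 3578
75–89: 2141 * 0.945 = 2023
90+: 7446 * 0.947 + 5356 * 0.586 = 7051 + 3139 = 10190
Giving 337 / 682 / 491 / 4588 / 3578 / 2023 / 10190.
— Period 4 —
Births: 682 * 0.094 = 64, 491 * 0.06 = 29 — total 93
15–29: 337 * 0.953 = 321
30–44: 682 * 0.955 = 651
45–59: 491 * 0.951 = 467
60–74: 4588 * 0.938 = 4304
75–89: 3578 * 0.945 = 3381
90+: 2023 * 0.947 + 10190 * 0.586 = 1916 + 5971 = 7887
Giving 93 / 321 / 651 / 467 / 4304 / 3381 / 7887.
Scenario A total after 4 periods: 17104
Scenario B projection —
— Period 1 —
Births: 4200 * 0.174 = 731, 2400 * 0.06 = 144 — total 875
15–29: 5300 * 0.953 = 5051
30–44: 4200 * 0.955 = 4011
45–59: 2400 * 0.951 = 2282
60–74: 8400 * 0.938 = 7879
75–89: 2250 * 0.945 = 2126
90+: 4600 * 0.947 + 2300 * 0.586 = 4356 + 1348 = 5704
Giving 875 / 5051 / 4011 / 2282 / 7879 / 2126 / 5704.
— Period 2 —
Births: 5051 * 0.174 = 879, 4011 * 0.06 = 241 — total 1120
15–29: 875 * 0.953 = 834
30–44: 5051 * 0.955 = 4824
45–59: 4011 * 0.951 = 3814
60–74: 2282 * 0.938 = 2141
75–89: 7879 * 0.945 = 7446
90+: 2126 * 0.947 + 5704 * 0.586 = 2013 + 3343 = 5356
Giving 1120 / 834 / 4824 / 3814 / 2141 / 7446 / 5356.
— Period 3 —
Births: 834 * 0.174 = 145, 4824 * 0.06 = 289 — total 434
15–29: 1120 * 0.953 = 1067
30–44: 834 * 0.955 = 796
45–59: 4824 * 0.951 = 4588
60–74: 3814 * 0.938 = 3578
75–89: 2141 * 0.945 = 2023
90+: 7446 * 0.947 + 5356 * 0.586 = 7051 + 3139 = 10190
Giving 434 / 1067 / 796 / 4588 / 3578 / 2023 / 10190.
— Period 4 —
Births: 1067 * 0.174 = 186, 796 * 0.06 = 48 — total 234
15–29: 434 * 0.953 = 414
30–44: 1067 * 0.955 = 1019
45–59: 796 * 0.951 = 757
60–74: 4588 * 0.938 = 4304
75–89: 3578 * 0.945 = 3381
90+: 2023 * 0.947 + 10190 * 0.586 = 1916 + 5971 = 7887
Giving 234 / 414 / 1019 / 757 / 4304 / 3381 / 7887.
Scenario B total after 4 periods: 17996
Difference B − A = 17996 − 17104 = 892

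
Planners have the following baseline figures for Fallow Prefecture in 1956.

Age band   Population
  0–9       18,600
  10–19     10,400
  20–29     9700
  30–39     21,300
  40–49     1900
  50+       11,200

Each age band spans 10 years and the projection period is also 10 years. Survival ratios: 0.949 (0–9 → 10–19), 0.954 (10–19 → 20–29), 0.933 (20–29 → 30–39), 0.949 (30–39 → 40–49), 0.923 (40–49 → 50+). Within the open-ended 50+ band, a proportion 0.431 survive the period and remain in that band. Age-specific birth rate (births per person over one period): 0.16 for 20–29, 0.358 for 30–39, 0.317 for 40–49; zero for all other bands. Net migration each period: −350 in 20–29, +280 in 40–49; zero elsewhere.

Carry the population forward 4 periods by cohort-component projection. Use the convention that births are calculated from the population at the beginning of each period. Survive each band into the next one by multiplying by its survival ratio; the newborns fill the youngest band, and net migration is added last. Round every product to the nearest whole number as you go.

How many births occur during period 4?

(Groups numbered youngest = 1 to oldest = 6.)
Period 1:
Births: 9700 * 0.16 = 1552 ; 21300 * 0.358 = 7625 ; 1900 * 0.317 = 602 — total 9779
Group 2: 18600 * 0.949 = 17651
Group 3: 10400 * 0.954 = 9922
Group 4: 9700 * 0.933 = 9050
Group 5: 21300 * 0.949 = 20214
Group 6: 1900 * 0.923 + 11200 * 0.431 = 1754 + 4827 = 6581
Net migration: Group 3 − 350 → 9572; Group 5 + 280 → 20494
Giving 9779 / 17651 / 9572 / 9050 / 20494 / 6581.
Period 2:
Births: 9572 * 0.16 = 1532 ; 9050 * 0.358 = 3240 ; 20494 * 0.317 = 6497 — total 11269
Group 2: 9779 * 0.949 = 9280
Group 3: 17651 * 0.954 = 16839
Group 4: 9572 * 0.933 = 8931
Group 5: 9050 * 0.949 = 8588
Group 6: 20494 * 0.923 + 6581 * 0.431 = 18916 + 2836 = 21752
Net migration: Group 3 − 350 → 16489; Group 5 + 280 → 8868
Giving 11269 / 9280 / 16489 / 8931 / 8868 / 21752.
Period 3:
Births: 16489 * 0.16 = 2638 ; 8931 * 0.358 = 3197 ; 8868 * 0.317 = 2811 — total 8646
Group 2: 11269 * 0.949 = 10694
Group 3: 9280 * 0.954 = 8853
Group 4: 16489 * 0.933 = 15384
Group 5: 8931 * 0.949 = 8476
Group 6: 8868 * 0.923 + 21752 * 0.431 = 8185 + 9375 = 17560
Net migration: Group 3 − 350 → 8503; Group 5 + 280 → 8756
Giving 8646 / 10694 / 8503 / 15384 / 8756 / 17560.
Period 4:
Births: 8503 * 0.16 = 1360 ; 15384 * 0.358 = 5507 ; 8756 * 0.317 = 2776 — total 9643
Group 2: 8646 * 0.949 = 8205
Group 3: 10694 * 0.954 = 10202
Group 4: 8503 * 0.933 = 7933
Group 5: 15384 * 0.949 = 14599
Group 6: 8756 * 0.923 + 17560 * 0.431 = 8082 + 7568 = 15650
Net migration: Group 3 − 350 → 9852; Group 5 + 280 → 14879
Giving 9643 / 8205 / 9852 / 7933 / 14879 / 15650.

9643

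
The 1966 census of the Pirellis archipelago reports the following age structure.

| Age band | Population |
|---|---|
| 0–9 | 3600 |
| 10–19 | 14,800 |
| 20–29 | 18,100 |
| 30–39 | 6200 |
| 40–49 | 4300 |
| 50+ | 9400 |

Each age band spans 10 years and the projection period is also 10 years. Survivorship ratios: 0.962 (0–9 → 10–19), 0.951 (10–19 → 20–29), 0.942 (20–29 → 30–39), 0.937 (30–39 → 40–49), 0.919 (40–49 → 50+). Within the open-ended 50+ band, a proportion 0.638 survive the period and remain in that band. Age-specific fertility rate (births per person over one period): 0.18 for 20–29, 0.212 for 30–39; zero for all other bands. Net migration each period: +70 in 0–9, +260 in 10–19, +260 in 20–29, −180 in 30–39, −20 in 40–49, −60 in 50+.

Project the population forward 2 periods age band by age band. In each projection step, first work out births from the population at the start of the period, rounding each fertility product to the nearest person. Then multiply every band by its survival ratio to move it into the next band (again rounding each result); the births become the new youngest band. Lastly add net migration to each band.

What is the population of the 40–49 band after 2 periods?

15787

Call the bands 1 to 6, youngest first.
Period 1:
Births: 18100 × 0.18 = 3258, 6200 × 0.212 = 1314 → 4572
Band 2: 3600 × 0.962 = 3463
Band 3: 14800 × 0.951 = 14075
Band 4: 18100 × 0.942 = 17050
Band 5: 6200 × 0.937 = 5809
Band 6: 4300 × 0.919 + 9400 × 0.638 = 3952 + 5997 = 9949
Net migration: Band 1 + 70 → 4642; Band 2 + 260 → 3723; Band 3 + 260 → 14335; Band 4 − 180 → 16870; Band 5 − 20 → 5789; Band 6 − 60 → 9889
Population now: 0–9=4642, 10–19=3723, 20–29=14335, 30–39=16870, 40–49=5789, 50+=9889
Period 2:
Births: 14335 × 0.18 = 2580, 16870 × 0.212 = 3576 → 6156
Band 2: 4642 × 0.962 = 4466
Band 3: 3723 × 0.951 = 3541
Band 4: 14335 × 0.942 = 13504
Band 5: 16870 × 0.937 = 15807
Band 6: 5789 × 0.919 + 9889 × 0.638 = 5320 + 6309 = 11629
Net migration: Band 1 + 70 → 6226; Band 2 + 260 → 4726; Band 3 + 260 → 3801; Band 4 − 180 → 13324; Band 5 − 20 → 15787; Band 6 − 60 → 11569
Population now: 0–9=6226, 10–19=4726, 20–29=3801, 30–39=13324, 40–49=15787, 50+=11569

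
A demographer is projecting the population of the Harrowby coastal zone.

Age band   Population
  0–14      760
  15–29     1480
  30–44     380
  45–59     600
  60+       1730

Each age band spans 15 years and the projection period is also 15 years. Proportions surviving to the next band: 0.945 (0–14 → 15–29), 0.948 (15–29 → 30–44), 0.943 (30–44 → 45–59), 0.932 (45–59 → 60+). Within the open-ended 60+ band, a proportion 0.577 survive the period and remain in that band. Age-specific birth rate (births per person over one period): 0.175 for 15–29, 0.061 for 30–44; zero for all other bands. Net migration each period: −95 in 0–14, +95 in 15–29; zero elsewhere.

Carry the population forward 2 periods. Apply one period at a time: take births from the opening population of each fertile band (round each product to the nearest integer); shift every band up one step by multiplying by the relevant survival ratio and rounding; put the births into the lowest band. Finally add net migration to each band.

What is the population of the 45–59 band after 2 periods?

Period 1.
Births: 1480 * 0.175 = 259  |  380 * 0.061 = 23 → total 282
15–29: 760 * 0.945 = 718
30–44: 1480 * 0.948 = 1403
45–59: 380 * 0.943 = 358
60+: 600 * 0.932 + 1730 * 0.577 = 559 + 998 = 1557
Net migration: 0–14 − 95 → 187; 15–29 + 95 → 813
Population now: 0–14=187, 15–29=813, 30–44=1403, 45–59=358, 60+=1557
Period 2.
Births: 813 * 0.175 = 142  |  1403 * 0.061 = 86 → total 228
15–29: 187 * 0.945 = 177
30–44: 813 * 0.948 = 771
45–59: 1403 * 0.943 = 1323
60+: 358 * 0.932 + 1557 * 0.577 = 334 + 898 = 1232
Net migration: 0–14 − 95 → 133; 15–29 + 95 → 272
Population now: 0–14=133, 15–29=272, 30–44=771, 45–59=1323, 60+=1232

1323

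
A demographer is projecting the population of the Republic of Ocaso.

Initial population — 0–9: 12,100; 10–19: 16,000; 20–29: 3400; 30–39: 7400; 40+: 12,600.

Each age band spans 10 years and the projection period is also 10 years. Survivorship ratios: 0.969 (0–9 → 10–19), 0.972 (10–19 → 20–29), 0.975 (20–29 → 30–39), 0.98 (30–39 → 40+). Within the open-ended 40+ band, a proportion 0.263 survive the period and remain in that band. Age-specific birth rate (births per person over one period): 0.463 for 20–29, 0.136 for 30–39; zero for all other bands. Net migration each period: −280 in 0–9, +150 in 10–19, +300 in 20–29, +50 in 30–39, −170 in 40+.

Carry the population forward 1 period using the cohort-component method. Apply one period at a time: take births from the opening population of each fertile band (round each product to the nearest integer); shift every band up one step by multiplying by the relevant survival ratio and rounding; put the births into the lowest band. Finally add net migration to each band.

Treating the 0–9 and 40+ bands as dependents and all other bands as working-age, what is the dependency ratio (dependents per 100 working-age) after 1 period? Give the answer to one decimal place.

40.8

Let band 1 be 0–9 through band 5 = 40+.
[period 1]
Births: 3400 × 0.463 = 1574, 7400 × 0.136 = 1006 — total 2580
Band 2: 12100 × 0.969 = 11725
Band 3: 16000 × 0.972 = 15552
Band 4: 3400 × 0.975 = 3315
Band 5: 7400 × 0.98 + 12600 × 0.263 = 7252 + 3314 = 10566
Net migration: Band 1 − 280 → 2300; Band 2 + 150 → 11875; Band 3 + 300 → 15852; Band 4 + 50 → 3365; Band 5 − 170 → 10396
Population now: 0–9=2300, 10–19=11875, 20–29=15852, 30–39=3365, 40+=10396
Dependents (band 0–9 + band 40+) = 2300 + 10396 = 12696; working-age = 31092; ratio = 12696/31092 × 100 = 40.8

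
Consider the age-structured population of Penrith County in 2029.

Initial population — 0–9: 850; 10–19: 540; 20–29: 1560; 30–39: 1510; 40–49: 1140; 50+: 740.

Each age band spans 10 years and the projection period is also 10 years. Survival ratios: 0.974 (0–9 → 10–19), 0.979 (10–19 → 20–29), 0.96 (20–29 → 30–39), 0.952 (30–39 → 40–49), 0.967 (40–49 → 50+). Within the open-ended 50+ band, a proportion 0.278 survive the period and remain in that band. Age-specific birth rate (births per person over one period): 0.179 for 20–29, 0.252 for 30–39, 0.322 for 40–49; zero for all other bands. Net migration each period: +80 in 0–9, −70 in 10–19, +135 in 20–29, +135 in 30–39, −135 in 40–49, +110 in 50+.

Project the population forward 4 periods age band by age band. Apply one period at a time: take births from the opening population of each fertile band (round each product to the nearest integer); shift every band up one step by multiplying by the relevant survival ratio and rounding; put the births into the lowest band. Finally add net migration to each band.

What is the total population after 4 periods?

Let group 1 be 0–9 through group 6 = 50+.
After projecting period 1:
Births: 1560 * 0.179 = 279  |  1510 * 0.252 = 381  |  1140 * 0.322 = 367 — total 1027
Group 2: 850 * 0.974 = 828
Group 3: 540 * 0.979 = 529
Group 4: 1560 * 0.96 = 1498
Group 5: 1510 * 0.952 = 1438
Group 6: 1140 * 0.967 + 740 * 0.278 = 1102 + 206 = 1308
Net migration: Group 1 + 80 → 1107; Group 2 − 70 → 758; Group 3 + 135 → 664; Group 4 + 135 → 1633; Group 5 − 135 → 1303; Group 6 + 110 → 1418
End of period: [1107, 758, 664, 1633, 1303, 1418]
After projecting period 2:
Births: 664 * 0.179 = 119  |  1633 * 0.252 = 412  |  1303 * 0.322 = 420 — total 951
Group 2: 1107 * 0.974 = 1078
Group 3: 758 * 0.979 = 742
Group 4: 664 * 0.96 = 637
Group 5: 1633 * 0.952 = 1555
Group 6: 1303 * 0.967 + 1418 * 0.278 = 1260 + 394 = 1654
Net migration: Group 1 + 80 → 1031; Group 2 − 70 → 1008; Group 3 + 135 → 877; Group 4 + 135 → 772; Group 5 − 135 → 1420; Group 6 + 110 → 1764
End of period: [1031, 1008, 877, 772, 1420, 1764]
After projecting period 3:
Births: 877 * 0.179 = 157  |  772 * 0.252 = 195  |  1420 * 0.322 = 457 — total 809
Group 2: 1031 * 0.974 = 1004
Group 3: 1008 * 0.979 = 987
Group 4: 877 * 0.96 = 842
Group 5: 772 * 0.952 = 735
Group 6: 1420 * 0.967 + 1764 * 0.278 = 1373 + 490 = 1863
Net migration: Group 1 + 80 → 889; Group 2 − 70 → 934; Group 3 + 135 → 1122; Group 4 + 135 → 977; Group 5 − 135 → 600; Group 6 + 110 → 1973
End of period: [889, 934, 1122, 977, 600, 1973]
After projecting period 4:
Births: 1122 * 0.179 = 201  |  977 * 0.252 = 246  |  600 * 0.322 = 193 — total 640
Group 2: 889 * 0.974 = 866
Group 3: 934 * 0.979 = 914
Group 4: 1122 * 0.96 = 1077
Group 5: 977 * 0.952 = 930
Group 6: 600 * 0.967 + 1973 * 0.278 = 580 + 548 = 1128
Net migration: Group 1 + 80 → 720; Group 2 − 70 → 796; Group 3 + 135 → 1049; Group 4 + 135 → 1212; Group 5 − 135 → 795; Group 6 + 110 → 1238
End of period: [720, 796, 1049, 1212, 795, 1238]
Total after period 4: 720 + 796 + 1049 + 1212 + 795 + 1238 = 5810

5810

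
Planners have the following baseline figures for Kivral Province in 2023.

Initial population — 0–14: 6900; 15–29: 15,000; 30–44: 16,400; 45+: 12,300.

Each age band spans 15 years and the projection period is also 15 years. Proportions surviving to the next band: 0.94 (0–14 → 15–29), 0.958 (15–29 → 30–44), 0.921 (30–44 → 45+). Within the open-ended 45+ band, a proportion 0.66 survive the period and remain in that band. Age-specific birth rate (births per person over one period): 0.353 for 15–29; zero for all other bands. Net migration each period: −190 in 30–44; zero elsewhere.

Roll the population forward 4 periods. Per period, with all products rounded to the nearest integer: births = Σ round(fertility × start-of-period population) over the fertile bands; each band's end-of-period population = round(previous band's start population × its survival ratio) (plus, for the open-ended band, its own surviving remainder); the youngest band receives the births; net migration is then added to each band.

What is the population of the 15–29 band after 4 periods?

1652

[period 1]
Births: 15000 × 0.353 = 5295
15–29: 6900 × 0.94 = 6486
30–44: 15000 × 0.958 = 14370
45+: 16400 × 0.921 + 12300 × 0.66 = 15104 + 8118 = 23222
Net migration: 30–44 − 190 → 14180
→ [5295, 6486, 14180, 23222]
[period 2]
Births: 6486 × 0.353 = 2290
15–29: 5295 × 0.94 = 4977
30–44: 6486 × 0.958 = 6214
45+: 14180 × 0.921 + 23222 × 0.66 = 13060 + 15327 = 28387
Net migration: 30–44 − 190 → 6024
→ [2290, 4977, 6024, 28387]
[period 3]
Births: 4977 × 0.353 = 1757
15–29: 2290 × 0.94 = 2153
30–44: 4977 × 0.958 = 4768
45+: 6024 × 0.921 + 28387 × 0.66 = 5548 + 18735 = 24283
Net migration: 30–44 − 190 → 4578
→ [1757, 2153, 4578, 24283]
[period 4]
Births: 2153 × 0.353 = 760
15–29: 1757 × 0.94 = 1652
30–44: 2153 × 0.958 = 2063
45+: 4578 × 0.921 + 24283 × 0.66 = 4216 + 16027 = 20243
Net migration: 30–44 − 190 → 1873
→ [760, 1652, 1873, 20243]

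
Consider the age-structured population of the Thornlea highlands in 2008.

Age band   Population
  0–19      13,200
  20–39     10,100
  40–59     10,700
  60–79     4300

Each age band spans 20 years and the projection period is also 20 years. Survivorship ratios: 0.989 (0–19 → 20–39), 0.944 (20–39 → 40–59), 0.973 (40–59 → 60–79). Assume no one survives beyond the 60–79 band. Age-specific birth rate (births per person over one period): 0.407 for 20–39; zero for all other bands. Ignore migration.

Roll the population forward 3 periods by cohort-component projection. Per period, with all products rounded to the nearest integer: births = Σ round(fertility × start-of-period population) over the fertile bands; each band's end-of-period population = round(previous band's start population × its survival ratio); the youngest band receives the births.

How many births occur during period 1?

Period 1.
Births: 10100 × 0.407 = 4111
20–39: 13200 × 0.989 = 13055
40–59: 10100 × 0.944 = 9534
60–79: 10700 × 0.973 = 10411
→ [4111, 13055, 9534, 10411]

4111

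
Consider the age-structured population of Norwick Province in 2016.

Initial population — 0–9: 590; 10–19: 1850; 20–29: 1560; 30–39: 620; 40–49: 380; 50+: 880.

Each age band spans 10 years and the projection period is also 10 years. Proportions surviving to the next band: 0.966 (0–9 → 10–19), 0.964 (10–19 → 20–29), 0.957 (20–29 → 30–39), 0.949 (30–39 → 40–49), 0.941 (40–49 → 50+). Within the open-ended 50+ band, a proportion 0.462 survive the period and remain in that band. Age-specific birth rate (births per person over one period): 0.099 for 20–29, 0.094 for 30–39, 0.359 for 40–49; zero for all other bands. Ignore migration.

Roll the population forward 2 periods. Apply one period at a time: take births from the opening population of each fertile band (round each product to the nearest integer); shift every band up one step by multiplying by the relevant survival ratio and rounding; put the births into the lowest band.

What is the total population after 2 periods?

5442

— Period 1 —
Births: 1560 × 0.099 = 154 ; 620 × 0.094 = 58 ; 380 × 0.359 = 136 — total 348
10–19: 590 × 0.966 = 570
20–29: 1850 × 0.964 = 1783
30–39: 1560 × 0.957 = 1493
40–49: 620 × 0.949 = 588
50+: 380 × 0.941 + 880 × 0.462 = 358 + 407 = 765
Population now: 0–9=348, 10–19=570, 20–29=1783, 30–39=1493, 40–49=588, 50+=765
— Period 2 —
Births: 1783 × 0.099 = 177 ; 1493 × 0.094 = 140 ; 588 × 0.359 = 211 — total 528
10–19: 348 × 0.966 = 336
20–29: 570 × 0.964 = 549
30–39: 1783 × 0.957 = 1706
40–49: 1493 × 0.949 = 1417
50+: 588 × 0.941 + 765 × 0.462 = 553 + 353 = 906
Population now: 0–9=528, 10–19=336, 20–29=549, 30–39=1706, 40–49=1417, 50+=906
Total after period 2: 528 + 336 + 549 + 1706 + 1417 + 906 = 5442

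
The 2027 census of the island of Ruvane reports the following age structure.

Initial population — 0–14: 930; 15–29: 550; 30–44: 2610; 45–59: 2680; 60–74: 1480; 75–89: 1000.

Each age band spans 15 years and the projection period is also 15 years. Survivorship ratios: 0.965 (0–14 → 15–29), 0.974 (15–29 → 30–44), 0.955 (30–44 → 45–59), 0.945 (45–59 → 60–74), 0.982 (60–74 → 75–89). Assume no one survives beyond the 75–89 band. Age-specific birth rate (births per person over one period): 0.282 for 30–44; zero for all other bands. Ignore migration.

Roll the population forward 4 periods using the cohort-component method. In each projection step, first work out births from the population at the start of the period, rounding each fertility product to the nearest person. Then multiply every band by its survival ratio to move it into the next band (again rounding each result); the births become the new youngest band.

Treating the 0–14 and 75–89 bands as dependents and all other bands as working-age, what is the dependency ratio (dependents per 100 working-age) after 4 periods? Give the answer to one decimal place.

— Period 1 —
Births: 2610 * 0.282 = 736
15–29: 930 * 0.965 = 897
30–44: 550 * 0.974 = 536
45–59: 2610 * 0.955 = 2493
60–74: 2680 * 0.945 = 2533
75–89: 1480 * 0.982 = 1453
End of period: [736, 897, 536, 2493, 2533, 1453]
— Period 2 —
Births: 536 * 0.282 = 151
15–29: 736 * 0.965 = 710
30–44: 897 * 0.974 = 874
45–59: 536 * 0.955 = 512
60–74: 2493 * 0.945 = 2356
75–89: 2533 * 0.982 = 2487
End of period: [151, 710, 874, 512, 2356, 2487]
— Period 3 —
Births: 874 * 0.282 = 246
15–29: 151 * 0.965 = 146
30–44: 710 * 0.974 = 692
45–59: 874 * 0.955 = 835
60–74: 512 * 0.945 = 484
75–89: 2356 * 0.982 = 2314
End of period: [246, 146, 692, 835, 484, 2314]
— Period 4 —
Births: 692 * 0.282 = 195
15–29: 246 * 0.965 = 237
30–44: 146 * 0.974 = 142
45–59: 692 * 0.955 = 661
60–74: 835 * 0.945 = 789
75–89: 484 * 0.982 = 475
End of period: [195, 237, 142, 661, 789, 475]
Dependents (band 0–14 + band 75–89) = 195 + 475 = 670; working-age = 1829; ratio = 670/1829 × 100 = 36.6

36.6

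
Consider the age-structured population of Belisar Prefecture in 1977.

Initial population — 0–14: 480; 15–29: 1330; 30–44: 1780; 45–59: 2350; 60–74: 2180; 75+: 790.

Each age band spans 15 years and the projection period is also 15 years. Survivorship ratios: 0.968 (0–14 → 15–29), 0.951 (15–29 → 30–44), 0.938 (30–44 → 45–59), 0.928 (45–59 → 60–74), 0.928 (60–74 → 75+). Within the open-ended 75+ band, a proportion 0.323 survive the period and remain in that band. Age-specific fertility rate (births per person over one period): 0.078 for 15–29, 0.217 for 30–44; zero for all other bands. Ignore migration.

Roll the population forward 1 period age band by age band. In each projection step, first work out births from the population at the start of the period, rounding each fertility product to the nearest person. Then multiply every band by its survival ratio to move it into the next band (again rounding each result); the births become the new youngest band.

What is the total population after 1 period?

8349

— Period 1 —
Births: 1330 × 0.078 = 104, 1780 × 0.217 = 386 — total 490
15–29: 480 × 0.968 = 465
30–44: 1330 × 0.951 = 1265
45–59: 1780 × 0.938 = 1670
60–74: 2350 × 0.928 = 2181
75+: 2180 × 0.928 + 790 × 0.323 = 2023 + 255 = 2278
Giving 490 / 465 / 1265 / 1670 / 2181 / 2278.
Total after period 1: 490 + 465 + 1265 + 1670 + 2181 + 2278 = 8349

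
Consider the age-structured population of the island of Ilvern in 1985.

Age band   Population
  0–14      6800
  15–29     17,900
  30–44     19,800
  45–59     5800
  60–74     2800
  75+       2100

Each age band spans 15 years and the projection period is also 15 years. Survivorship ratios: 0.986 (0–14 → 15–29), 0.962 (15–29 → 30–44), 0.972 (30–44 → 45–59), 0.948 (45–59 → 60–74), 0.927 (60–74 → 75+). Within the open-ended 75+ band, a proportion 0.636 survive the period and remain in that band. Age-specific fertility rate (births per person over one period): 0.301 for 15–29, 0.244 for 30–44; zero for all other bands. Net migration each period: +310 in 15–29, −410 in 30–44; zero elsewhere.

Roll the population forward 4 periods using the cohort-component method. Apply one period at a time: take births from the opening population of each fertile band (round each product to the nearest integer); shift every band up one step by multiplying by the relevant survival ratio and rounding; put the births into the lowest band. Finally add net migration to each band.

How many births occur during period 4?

— Period 1 —
Births: 17900 × 0.301 = 5388, 19800 × 0.244 = 4831 → total 10219
15–29: 6800 × 0.986 = 6705
30–44: 17900 × 0.962 = 17220
45–59: 19800 × 0.972 = 19246
60–74: 5800 × 0.948 = 5498
75+: 2800 × 0.927 + 2100 × 0.636 = 2596 + 1336 = 3932
Net migration: 15–29 + 310 → 7015; 30–44 − 410 → 16810
Population now: 0–14=10219, 15–29=7015, 30–44=16810, 45–59=19246, 60–74=5498, 75+=3932
— Period 2 —
Births: 7015 × 0.301 = 2112, 16810 × 0.244 = 4102 → total 6214
15–29: 10219 × 0.986 = 10076
30–44: 7015 × 0.962 = 6748
45–59: 16810 × 0.972 = 16339
60–74: 19246 × 0.948 = 18245
75+: 5498 × 0.927 + 3932 × 0.636 = 5097 + 2501 = 7598
Net migration: 15–29 + 310 → 10386; 30–44 − 410 → 6338
Population now: 0–14=6214, 15–29=10386, 30–44=6338, 45–59=16339, 60–74=18245, 75+=7598
— Period 3 —
Births: 10386 × 0.301 = 3126, 6338 × 0.244 = 1546 → total 4672
15–29: 6214 × 0.986 = 6127
30–44: 10386 × 0.962 = 9991
45–59: 6338 × 0.972 = 6161
60–74: 16339 × 0.948 = 15489
75+: 18245 × 0.927 + 7598 × 0.636 = 16913 + 4832 = 21745
Net migration: 15–29 + 310 → 6437; 30–44 − 410 → 9581
Population now: 0–14=4672, 15–29=6437, 30–44=9581, 45–59=6161, 60–74=15489, 75+=21745
— Period 4 —
Births: 6437 × 0.301 = 1938, 9581 × 0.244 = 2338 → total 4276
15–29: 4672 × 0.986 = 4607
30–44: 6437 × 0.962 = 6192
45–59: 9581 × 0.972 = 9313
60–74: 6161 × 0.948 = 5841
75+: 15489 × 0.927 + 21745 × 0.636 = 14358 + 13830 = 28188
Net migration: 15–29 + 310 → 4917; 30–44 − 410 → 5782
Population now: 0–14=4276, 15–29=4917, 30–44=5782, 45–59=9313, 60–74=5841, 75+=28188

4276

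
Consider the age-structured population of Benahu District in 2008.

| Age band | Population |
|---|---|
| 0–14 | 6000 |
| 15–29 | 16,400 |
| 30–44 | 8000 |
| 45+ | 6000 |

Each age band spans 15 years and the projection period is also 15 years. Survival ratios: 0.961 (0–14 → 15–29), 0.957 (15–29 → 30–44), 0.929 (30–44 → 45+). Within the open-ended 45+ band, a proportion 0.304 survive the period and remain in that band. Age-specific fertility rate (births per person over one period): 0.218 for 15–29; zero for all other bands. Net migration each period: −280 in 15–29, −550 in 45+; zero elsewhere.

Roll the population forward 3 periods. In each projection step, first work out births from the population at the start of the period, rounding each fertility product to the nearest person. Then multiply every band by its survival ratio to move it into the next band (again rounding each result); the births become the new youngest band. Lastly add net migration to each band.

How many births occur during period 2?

Numbering the groups 1..4 from youngest to oldest:
Period 1:
Births: 16400 × 0.218 = 3575
Group 2: 6000 × 0.961 = 5766
Group 3: 16400 × 0.957 = 15695
Group 4: 8000 × 0.929 + 6000 × 0.304 = 7432 + 1824 = 9256
Net migration: Group 2 − 280 → 5486; Group 4 − 550 → 8706
Population now: 0–14=3575, 15–29=5486, 30–44=15695, 45+=8706
Period 2:
Births: 5486 × 0.218 = 1196
Group 2: 3575 × 0.961 = 3436
Group 3: 5486 × 0.957 = 5250
Group 4: 15695 × 0.929 + 8706 × 0.304 = 14581 + 2647 = 17228
Net migration: Group 2 − 280 → 3156; Group 4 − 550 → 16678
Population now: 0–14=1196, 15–29=3156, 30–44=5250, 45+=16678

1196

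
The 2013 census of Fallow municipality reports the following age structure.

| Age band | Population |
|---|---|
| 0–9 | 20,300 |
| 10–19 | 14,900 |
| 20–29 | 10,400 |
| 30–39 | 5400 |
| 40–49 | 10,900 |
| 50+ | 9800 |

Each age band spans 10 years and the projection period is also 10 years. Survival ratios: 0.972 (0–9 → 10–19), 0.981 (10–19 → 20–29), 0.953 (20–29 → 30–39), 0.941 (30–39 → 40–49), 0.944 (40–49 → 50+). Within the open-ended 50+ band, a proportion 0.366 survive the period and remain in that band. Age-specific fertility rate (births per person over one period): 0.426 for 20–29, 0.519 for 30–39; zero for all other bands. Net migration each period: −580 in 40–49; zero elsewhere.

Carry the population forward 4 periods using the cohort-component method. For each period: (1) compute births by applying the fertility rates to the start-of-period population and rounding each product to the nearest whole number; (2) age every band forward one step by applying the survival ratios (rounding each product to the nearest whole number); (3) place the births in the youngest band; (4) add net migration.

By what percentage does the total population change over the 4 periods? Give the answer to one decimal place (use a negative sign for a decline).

— Period 1 —
Births: 10400 × 0.426 = 4430, 5400 × 0.519 = 2803 → 7233
10–19: 20300 × 0.972 = 19732
20–29: 14900 × 0.981 = 14617
30–39: 10400 × 0.953 = 9911
40–49: 5400 × 0.941 = 5081
50+: 10900 × 0.944 + 9800 × 0.366 = 10290 + 3587 = 13877
Net migration: 40–49 − 580 → 4501
Giving 7233 / 19732 / 14617 / 9911 / 4501 / 13877.
— Period 2 —
Births: 14617 × 0.426 = 6227, 9911 × 0.519 = 5144 → 11371
10–19: 7233 × 0.972 = 7030
20–29: 19732 × 0.981 = 19357
30–39: 14617 × 0.953 = 13930
40–49: 9911 × 0.941 = 9326
50+: 4501 × 0.944 + 13877 × 0.366 = 4249 + 5079 = 9328
Net migration: 40–49 − 580 → 8746
Giving 11371 / 7030 / 19357 / 13930 / 8746 / 9328.
— Period 3 —
Births: 19357 × 0.426 = 8246, 13930 × 0.519 = 7230 → 15476
10–19: 11371 × 0.972 = 11053
20–29: 7030 × 0.981 = 6896
30–39: 19357 × 0.953 = 18447
40–49: 13930 × 0.941 = 13108
50+: 8746 × 0.944 + 9328 × 0.366 = 8256 + 3414 = 11670
Net migration: 40–49 − 580 → 12528
Giving 15476 / 11053 / 6896 / 18447 / 12528 / 11670.
— Period 4 —
Births: 6896 × 0.426 = 2938, 18447 × 0.519 = 9574 → 12512
10–19: 15476 × 0.972 = 15043
20–29: 11053 × 0.981 = 10843
30–39: 6896 × 0.953 = 6572
40–49: 18447 × 0.941 = 17359
50+: 12528 × 0.944 + 11670 × 0.366 = 11826 + 4271 = 16097
Net migration: 40–49 − 580 → 16779
Giving 12512 / 15043 / 10843 / 6572 / 16779 / 16097.
Total: 71700 → 77846; change = 6146; percentage change = 8.6%

8.6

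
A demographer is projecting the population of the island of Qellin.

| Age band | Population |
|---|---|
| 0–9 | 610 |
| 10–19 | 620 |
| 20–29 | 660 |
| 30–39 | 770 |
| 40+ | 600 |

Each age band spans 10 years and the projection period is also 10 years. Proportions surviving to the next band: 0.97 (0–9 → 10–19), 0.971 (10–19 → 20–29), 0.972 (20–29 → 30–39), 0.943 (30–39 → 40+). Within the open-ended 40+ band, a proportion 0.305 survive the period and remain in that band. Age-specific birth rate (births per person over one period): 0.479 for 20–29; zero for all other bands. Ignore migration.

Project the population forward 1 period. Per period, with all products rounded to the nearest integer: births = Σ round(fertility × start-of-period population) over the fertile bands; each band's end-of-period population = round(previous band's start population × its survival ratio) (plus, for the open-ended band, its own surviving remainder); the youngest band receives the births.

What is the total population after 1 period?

Period 1.
Births: 660 * 0.479 = 316
10–19: 610 * 0.97 = 592
20–29: 620 * 0.971 = 602
30–39: 660 * 0.972 = 642
40+: 770 * 0.943 + 600 * 0.305 = 726 + 183 = 909
Population now: 0–9=316, 10–19=592, 20–29=602, 30–39=642, 40+=909
Total after period 1: 316 + 592 + 602 + 642 + 909 = 3061

3061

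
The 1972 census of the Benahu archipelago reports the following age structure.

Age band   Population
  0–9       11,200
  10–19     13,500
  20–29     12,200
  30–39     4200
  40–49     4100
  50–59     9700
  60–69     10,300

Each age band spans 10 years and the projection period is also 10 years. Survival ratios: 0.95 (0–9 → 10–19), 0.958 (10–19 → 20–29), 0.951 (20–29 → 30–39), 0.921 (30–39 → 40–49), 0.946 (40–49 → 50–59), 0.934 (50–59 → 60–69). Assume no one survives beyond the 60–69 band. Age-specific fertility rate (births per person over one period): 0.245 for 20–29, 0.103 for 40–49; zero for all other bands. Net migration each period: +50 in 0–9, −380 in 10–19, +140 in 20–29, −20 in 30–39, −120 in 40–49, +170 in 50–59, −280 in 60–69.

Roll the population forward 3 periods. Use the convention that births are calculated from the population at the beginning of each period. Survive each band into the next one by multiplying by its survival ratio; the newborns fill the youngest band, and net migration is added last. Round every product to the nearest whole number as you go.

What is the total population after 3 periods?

Let group 1 be 0–9 through group 7 = 60–69.
After projecting period 1:
Births: 12200 * 0.245 = 2989, 4100 * 0.103 = 422 → 3411
Group 2: 11200 * 0.95 = 10640
Group 3: 13500 * 0.958 = 12933
Group 4: 12200 * 0.951 = 11602
Group 5: 4200 * 0.921 = 3868
Group 6: 4100 * 0.946 = 3879
Group 7: 9700 * 0.934 = 9060
Net migration: Group 1 + 50 → 3461; Group 2 − 380 → 10260; Group 3 + 140 → 13073; Group 4 − 20 → 11582; Group 5 − 120 → 3748; Group 6 + 170 → 4049; Group 7 − 280 → 8780
Giving 3461 / 10260 / 13073 / 11582 / 3748 / 4049 / 8780.
After projecting period 2:
Births: 13073 * 0.245 = 3203, 3748 * 0.103 = 386 → 3589
Group 2: 3461 * 0.95 = 3288
Group 3: 10260 * 0.958 = 9829
Group 4: 13073 * 0.951 = 12432
Group 5: 11582 * 0.921 = 10667
Group 6: 3748 * 0.946 = 3546
Group 7: 4049 * 0.934 = 3782
Net migration: Group 1 + 50 → 3639; Group 2 − 380 → 2908; Group 3 + 140 → 9969; Group 4 − 20 → 12412; Group 5 − 120 → 10547; Group 6 + 170 → 3716; Group 7 − 280 → 3502
Giving 3639 / 2908 / 9969 / 12412 / 10547 / 3716 / 3502.
After projecting period 3:
Births: 9969 * 0.245 = 2442, 10547 * 0.103 = 1086 → 3528
Group 2: 3639 * 0.95 = 3457
Group 3: 2908 * 0.958 = 2786
Group 4: 9969 * 0.951 = 9481
Group 5: 12412 * 0.921 = 11431
Group 6: 10547 * 0.946 = 9977
Group 7: 3716 * 0.934 = 3471
Net migration: Group 1 + 50 → 3578; Group 2 − 380 → 3077; Group 3 + 140 → 2926; Group 4 − 20 → 9461; Group 5 − 120 → 11311; Group 6 + 170 → 10147; Group 7 − 280 → 3191
Giving 3578 / 3077 / 2926 / 9461 / 11311 / 10147 / 3191.
Total after period 3: 3578 + 3077 + 2926 + 9461 + 11311 + 10147 + 3191 = 43691

43691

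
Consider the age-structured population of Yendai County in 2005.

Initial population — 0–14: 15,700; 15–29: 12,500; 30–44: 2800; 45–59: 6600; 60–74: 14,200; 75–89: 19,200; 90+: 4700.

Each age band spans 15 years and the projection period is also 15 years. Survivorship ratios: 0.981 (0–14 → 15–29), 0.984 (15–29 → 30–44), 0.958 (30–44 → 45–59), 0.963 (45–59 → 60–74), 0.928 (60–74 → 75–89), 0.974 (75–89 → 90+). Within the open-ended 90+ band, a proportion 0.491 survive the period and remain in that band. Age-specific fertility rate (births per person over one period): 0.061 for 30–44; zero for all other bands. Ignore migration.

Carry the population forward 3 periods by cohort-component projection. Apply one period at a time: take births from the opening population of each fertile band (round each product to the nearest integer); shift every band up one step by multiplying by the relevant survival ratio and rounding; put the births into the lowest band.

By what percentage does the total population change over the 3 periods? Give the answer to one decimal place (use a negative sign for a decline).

(Bands numbered youngest = 1 to oldest = 7.)
[period 1]
Births: 2800 × 0.061 = 171
Band 2: 15700 × 0.981 = 15402
Band 3: 12500 × 0.984 = 12300
Band 4: 2800 × 0.958 = 2682
Band 5: 6600 × 0.963 = 6356
Band 6: 14200 × 0.928 = 13178
Band 7: 19200 × 0.974 + 4700 × 0.491 = 18701 + 2308 = 21009
→ [171, 15402, 12300, 2682, 6356, 13178, 21009]
[period 2]
Births: 12300 × 0.061 = 750
Band 2: 171 × 0.981 = 168
Band 3: 15402 × 0.984 = 15156
Band 4: 12300 × 0.958 = 11783
Band 5: 2682 × 0.963 = 2583
Band 6: 6356 × 0.928 = 5898
Band 7: 13178 × 0.974 + 21009 × 0.491 = 12835 + 10315 = 23150
→ [750, 168, 15156, 11783, 2583, 5898, 23150]
[period 3]
Births: 15156 × 0.061 = 925
Band 2: 750 × 0.981 = 736
Band 3: 168 × 0.984 = 165
Band 4: 15156 × 0.958 = 14519
Band 5: 11783 × 0.963 = 11347
Band 6: 2583 × 0.928 = 2397
Band 7: 5898 × 0.974 + 23150 × 0.491 = 5745 + 11367 = 17112
→ [925, 736, 165, 14519, 11347, 2397, 17112]
Total: 75700 → 47201; change = -28499; percentage change = -37.6%

-37.6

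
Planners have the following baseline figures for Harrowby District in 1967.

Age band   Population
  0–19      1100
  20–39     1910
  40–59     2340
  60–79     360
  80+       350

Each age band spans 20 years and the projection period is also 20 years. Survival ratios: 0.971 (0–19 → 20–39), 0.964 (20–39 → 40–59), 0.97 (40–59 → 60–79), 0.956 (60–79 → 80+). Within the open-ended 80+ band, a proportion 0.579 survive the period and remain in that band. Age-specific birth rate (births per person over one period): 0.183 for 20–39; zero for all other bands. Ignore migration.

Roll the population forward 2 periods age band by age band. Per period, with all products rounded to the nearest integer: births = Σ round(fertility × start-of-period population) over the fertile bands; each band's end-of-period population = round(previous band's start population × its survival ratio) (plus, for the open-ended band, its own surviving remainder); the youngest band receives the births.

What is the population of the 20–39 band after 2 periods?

340

Call the groups 1 to 5, youngest first.
After projecting period 1:
Births: 1910 * 0.183 = 350
Group 2: 1100 * 0.971 = 1068
Group 3: 1910 * 0.964 = 1841
Group 4: 2340 * 0.97 = 2270
Group 5: 360 * 0.956 + 350 * 0.579 = 344 + 203 = 547
→ [350, 1068, 1841, 2270, 547]
After projecting period 2:
Births: 1068 * 0.183 = 195
Group 2: 350 * 0.971 = 340
Group 3: 1068 * 0.964 = 1030
Group 4: 1841 * 0.97 = 1786
Group 5: 2270 * 0.956 + 547 * 0.579 = 2170 + 317 = 2487
→ [195, 340, 1030, 1786, 2487]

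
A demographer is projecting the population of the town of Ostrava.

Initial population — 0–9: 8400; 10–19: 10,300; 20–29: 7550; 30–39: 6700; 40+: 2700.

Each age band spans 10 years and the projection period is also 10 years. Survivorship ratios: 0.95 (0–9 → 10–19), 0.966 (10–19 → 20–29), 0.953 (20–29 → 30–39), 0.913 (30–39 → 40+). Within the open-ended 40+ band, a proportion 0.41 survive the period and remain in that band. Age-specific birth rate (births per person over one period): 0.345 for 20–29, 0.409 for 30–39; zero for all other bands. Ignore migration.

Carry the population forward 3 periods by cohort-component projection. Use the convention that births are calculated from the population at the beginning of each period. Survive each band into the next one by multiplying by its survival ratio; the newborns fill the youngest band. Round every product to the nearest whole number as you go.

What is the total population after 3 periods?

After projecting period 1:
Births: 7550 * 0.345 = 2605 ; 6700 * 0.409 = 2740 → total 5345
10–19: 8400 * 0.95 = 7980
20–29: 10300 * 0.966 = 9950
30–39: 7550 * 0.953 = 7195
40+: 6700 * 0.913 + 2700 * 0.41 = 6117 + 1107 = 7224
End of period: [5345, 7980, 9950, 7195, 7224]
After projecting period 2:
Births: 9950 * 0.345 = 3433 ; 7195 * 0.409 = 2943 → total 6376
10–19: 5345 * 0.95 = 5078
20–29: 7980 * 0.966 = 7709
30–39: 9950 * 0.953 = 9482
40+: 7195 * 0.913 + 7224 * 0.41 = 6569 + 2962 = 9531
End of period: [6376, 5078, 7709, 9482, 9531]
After projecting period 3:
Births: 7709 * 0.345 = 2660 ; 9482 * 0.409 = 3878 → total 6538
10–19: 6376 * 0.95 = 6057
20–29: 5078 * 0.966 = 4905
30–39: 7709 * 0.953 = 7347
40+: 9482 * 0.913 + 9531 * 0.41 = 8657 + 3908 = 12565
End of period: [6538, 6057, 4905, 7347, 12565]
Total after period 3: 6538 + 6057 + 4905 + 7347 + 12565 = 37412

37412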